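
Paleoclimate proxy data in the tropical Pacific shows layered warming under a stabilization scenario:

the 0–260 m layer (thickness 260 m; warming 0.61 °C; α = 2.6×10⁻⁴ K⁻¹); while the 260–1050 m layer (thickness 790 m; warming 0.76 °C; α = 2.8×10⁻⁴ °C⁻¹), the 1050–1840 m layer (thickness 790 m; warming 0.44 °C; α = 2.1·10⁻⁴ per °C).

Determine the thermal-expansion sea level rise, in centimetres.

0–260 m: 0.61 × 2.6×10⁻⁴ × 260 = 0.041236 m
260–1050 m: 0.76 × 790 × 2.8×10⁻⁴ = 0.168112 m
Layer 3: 2.1×10⁻⁴ × 790 × 0.44 = 0.072996 m
Δh = 0.041236 + 0.168112 + 0.072996 = 0.282344 m ≈ 28.2 cm

28.2 cm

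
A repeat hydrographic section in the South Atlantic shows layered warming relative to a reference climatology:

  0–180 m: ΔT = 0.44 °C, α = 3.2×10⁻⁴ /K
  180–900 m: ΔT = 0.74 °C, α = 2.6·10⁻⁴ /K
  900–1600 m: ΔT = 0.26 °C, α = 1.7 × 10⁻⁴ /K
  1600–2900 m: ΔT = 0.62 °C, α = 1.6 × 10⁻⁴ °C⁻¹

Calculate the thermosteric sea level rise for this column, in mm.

0–180 m: 3.2×10⁻⁴ × 180 × 0.44 = 0.025344 m
2.6×10⁻⁴ × 720 × 0.74 = 0.138528 m
Layer 3: 1.7×10⁻⁴ × 0.26 × 700 = 0.03094 m
0.62 × 1300 × 1.6×10⁻⁴ = 0.12896 m
Δh = 0.025344 + 0.138528 + 0.03094 + 0.12896 = 0.323772 m

about 324 mm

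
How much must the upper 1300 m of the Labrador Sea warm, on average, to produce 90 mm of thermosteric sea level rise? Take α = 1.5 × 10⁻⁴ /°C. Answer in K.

ΔT = Δh/(αH) = 0.09 / (1.5×10⁻⁴ × 1300) ≈ 0.4615 K

0.462 K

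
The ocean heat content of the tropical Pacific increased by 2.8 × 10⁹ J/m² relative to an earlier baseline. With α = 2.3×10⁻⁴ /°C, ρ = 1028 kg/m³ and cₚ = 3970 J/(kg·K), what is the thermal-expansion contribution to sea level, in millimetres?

158 mm

Δh = αQ/(ρcₚ) = 2.3×10⁻⁴ × 2.8×10⁹ / (1028 × 3970) ≈ 0.15780 m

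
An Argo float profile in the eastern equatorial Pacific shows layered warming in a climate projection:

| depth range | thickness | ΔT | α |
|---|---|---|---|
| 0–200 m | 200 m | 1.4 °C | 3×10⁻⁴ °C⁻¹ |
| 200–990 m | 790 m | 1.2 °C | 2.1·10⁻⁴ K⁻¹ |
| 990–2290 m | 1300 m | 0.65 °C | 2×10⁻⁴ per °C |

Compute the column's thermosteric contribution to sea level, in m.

Layer 1: 1.4 × 200 × 3×10⁻⁴ = 0.08400 m
200–990 m: 2.1×10⁻⁴ × 1.2 × 790 = 0.19908 m
1300 × 2×10⁻⁴ × 0.65 = 0.16900 m
Δh = 0.08400 + 0.19908 + 0.16900 = 0.45208 m ≈ 0.452 m

Δh = 0.452 m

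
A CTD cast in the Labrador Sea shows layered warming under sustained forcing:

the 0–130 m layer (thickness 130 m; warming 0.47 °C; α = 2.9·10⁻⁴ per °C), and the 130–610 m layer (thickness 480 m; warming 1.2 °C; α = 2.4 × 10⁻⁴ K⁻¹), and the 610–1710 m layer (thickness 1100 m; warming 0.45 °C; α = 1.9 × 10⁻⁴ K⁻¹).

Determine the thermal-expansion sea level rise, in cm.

about 25 cm

0–130 m: 2.9×10⁻⁴ × 0.47 × 130 = 0.017719 m
2.4×10⁻⁴ × 1.2 × 480 = 0.13824 m
0.45 × 1100 × 1.9×10⁻⁴ = 0.09405 m
Δh = 0.017719 + 0.13824 + 0.09405 = 0.250009 m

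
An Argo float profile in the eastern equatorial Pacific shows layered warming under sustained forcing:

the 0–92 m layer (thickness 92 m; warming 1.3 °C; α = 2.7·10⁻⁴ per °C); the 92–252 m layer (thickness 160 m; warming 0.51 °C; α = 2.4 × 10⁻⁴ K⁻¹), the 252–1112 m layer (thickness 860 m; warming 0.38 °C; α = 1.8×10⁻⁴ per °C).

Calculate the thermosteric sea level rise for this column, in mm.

Δh = 111 mm

Layer 1: 1.3 × 2.7×10⁻⁴ × 92 = 0.032292 m
92–252 m: 2.4×10⁻⁴ × 160 × 0.51 = 0.019584 m
1.8×10⁻⁴ × 860 × 0.38 = 0.058824 m
Δh = 0.032292 + 0.019584 + 0.058824 = 0.11070 m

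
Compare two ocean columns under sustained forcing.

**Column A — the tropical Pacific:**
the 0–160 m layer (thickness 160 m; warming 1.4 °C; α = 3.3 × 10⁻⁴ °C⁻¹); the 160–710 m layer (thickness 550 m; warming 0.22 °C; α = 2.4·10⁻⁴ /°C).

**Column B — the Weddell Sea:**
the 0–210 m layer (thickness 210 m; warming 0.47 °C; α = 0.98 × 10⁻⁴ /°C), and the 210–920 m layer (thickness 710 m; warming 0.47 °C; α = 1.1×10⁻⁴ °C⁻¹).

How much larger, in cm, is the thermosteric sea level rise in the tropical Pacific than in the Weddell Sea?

A Layer 1: 160 × 1.4 × 3.3×10⁻⁴ = 0.07392 m
A Layer 2: 2.4×10⁻⁴ × 550 × 0.22 = 0.02904 m
A total: 0.10296 m
B Layer 1: 0.47 × 210 × 0.98×10⁻⁴ = 0.0096726 m
B 1.1×10⁻⁴ × 0.47 × 710 = 0.036707 m
B total: 0.0463796 m
Difference: 0.10296 − 0.0463796 = 0.0565804 m

5.66 cm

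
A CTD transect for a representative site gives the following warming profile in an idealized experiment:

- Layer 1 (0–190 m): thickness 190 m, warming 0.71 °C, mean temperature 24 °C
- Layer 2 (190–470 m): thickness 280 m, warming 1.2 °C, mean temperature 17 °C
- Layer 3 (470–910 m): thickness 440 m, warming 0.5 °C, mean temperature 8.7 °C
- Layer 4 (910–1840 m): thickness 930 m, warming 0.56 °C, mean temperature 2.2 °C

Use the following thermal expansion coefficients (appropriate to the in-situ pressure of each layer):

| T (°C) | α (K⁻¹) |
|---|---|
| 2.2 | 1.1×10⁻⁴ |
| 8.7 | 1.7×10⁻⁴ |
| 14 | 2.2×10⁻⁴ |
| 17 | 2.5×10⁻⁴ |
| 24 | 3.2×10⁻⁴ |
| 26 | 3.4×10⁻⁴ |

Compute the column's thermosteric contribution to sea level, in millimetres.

Δh = 222 mm

Layer 1 at 24 °C → α = 3.2×10⁻⁴ K⁻¹
Layer 2 at 17 °C → α = 2.5×10⁻⁴ K⁻¹
Layer 3 at 8.7 °C → α = 1.7×10⁻⁴ K⁻¹
Layer 4 at 2.2 °C → α = 1.1×10⁻⁴ K⁻¹
0–190 m: 3.2×10⁻⁴ × 190 × 0.71 = 0.043168 m
190–470 m: 280 × 1.2 × 2.5×10⁻⁴ = 0.08400 m
Layer 3: 440 × 1.7×10⁻⁴ × 0.5 = 0.03740 m
0.56 × 1.1×10⁻⁴ × 930 = 0.057288 m
Δh = 0.043168 + 0.08400 + 0.03740 + 0.057288 = 0.221856 m ≈ 222 mm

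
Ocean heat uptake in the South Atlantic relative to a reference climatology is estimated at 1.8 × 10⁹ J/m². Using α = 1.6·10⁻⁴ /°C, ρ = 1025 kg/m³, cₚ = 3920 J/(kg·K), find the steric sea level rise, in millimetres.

Δh = αQ/(ρcₚ) = 1.6×10⁻⁴ × 1.8×10⁹ / (1025 × 3920) ≈ 0.071677 m

Δh = 72 mm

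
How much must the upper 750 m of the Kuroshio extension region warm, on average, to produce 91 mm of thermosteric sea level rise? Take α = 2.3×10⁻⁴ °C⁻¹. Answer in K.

ΔT ≈ 0.53 K

ΔT = Δh/(αH) = 0.091 / (2.3×10⁻⁴ × 750) ≈ 0.5275 K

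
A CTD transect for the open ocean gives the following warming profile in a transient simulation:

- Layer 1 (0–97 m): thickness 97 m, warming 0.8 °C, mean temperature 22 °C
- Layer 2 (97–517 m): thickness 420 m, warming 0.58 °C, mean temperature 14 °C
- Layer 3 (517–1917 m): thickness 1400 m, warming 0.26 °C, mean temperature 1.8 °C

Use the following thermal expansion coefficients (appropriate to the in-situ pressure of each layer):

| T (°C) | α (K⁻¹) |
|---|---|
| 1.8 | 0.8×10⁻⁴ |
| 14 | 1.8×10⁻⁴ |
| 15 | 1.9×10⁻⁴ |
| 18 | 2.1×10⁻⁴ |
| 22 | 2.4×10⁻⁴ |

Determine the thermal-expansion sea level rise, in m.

Layer 1 at 22 °C → α = 2.4×10⁻⁴ K⁻¹
Layer 2 at 14 °C → α = 1.8×10⁻⁴ K⁻¹
Layer 3 at 1.8 °C → α = 0.8×10⁻⁴ K⁻¹
0.8 × 2.4×10⁻⁴ × 97 = 0.018624 m
Layer 2: 420 × 0.58 × 1.8×10⁻⁴ = 0.043848 m
0.26 × 1400 × 0.8×10⁻⁴ = 0.02912 m
Δh = 0.018624 + 0.043848 + 0.02912 = 0.091592 m

Δh = 0.092 m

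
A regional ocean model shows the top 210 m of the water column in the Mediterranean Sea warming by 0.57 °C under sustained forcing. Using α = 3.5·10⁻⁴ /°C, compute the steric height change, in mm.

about 41.9 mm

Δh = αΔT·H = 3.5×10⁻⁴ × 0.57 × 210 = 0.041895 m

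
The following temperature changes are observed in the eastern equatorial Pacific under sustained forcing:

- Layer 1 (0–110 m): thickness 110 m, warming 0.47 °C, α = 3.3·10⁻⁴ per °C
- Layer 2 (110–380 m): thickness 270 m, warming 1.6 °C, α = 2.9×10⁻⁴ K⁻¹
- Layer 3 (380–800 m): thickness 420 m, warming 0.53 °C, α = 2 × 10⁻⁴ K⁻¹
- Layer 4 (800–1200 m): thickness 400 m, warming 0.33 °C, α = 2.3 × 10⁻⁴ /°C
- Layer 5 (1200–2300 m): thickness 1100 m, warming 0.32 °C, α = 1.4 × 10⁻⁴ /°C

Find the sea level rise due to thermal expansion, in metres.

Layer 1: 110 × 3.3×10⁻⁴ × 0.47 = 0.017061 m
110–380 m: 270 × 1.6 × 2.9×10⁻⁴ = 0.12528 m
380–800 m: 2×10⁻⁴ × 420 × 0.53 = 0.04452 m
400 × 0.33 × 2.3×10⁻⁴ = 0.03036 m
Layer 5: 1.4×10⁻⁴ × 0.32 × 1100 = 0.04928 m
Δh = 0.017061 + 0.12528 + 0.04452 + 0.03036 + 0.04928 = 0.266501 m ≈ 0.267 m

Δh = 0.267 m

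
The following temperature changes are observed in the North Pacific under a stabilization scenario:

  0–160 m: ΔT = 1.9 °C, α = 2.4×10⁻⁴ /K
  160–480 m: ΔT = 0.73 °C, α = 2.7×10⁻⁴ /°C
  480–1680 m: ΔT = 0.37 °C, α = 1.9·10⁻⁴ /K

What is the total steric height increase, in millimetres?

220 mm of thermosteric rise

2.4×10⁻⁴ × 160 × 1.9 = 0.07296 m
2.7×10⁻⁴ × 0.73 × 320 = 0.063072 m
480–1680 m: 0.37 × 1200 × 1.9×10⁻⁴ = 0.08436 m
Δh = 0.07296 + 0.063072 + 0.08436 = 0.220392 m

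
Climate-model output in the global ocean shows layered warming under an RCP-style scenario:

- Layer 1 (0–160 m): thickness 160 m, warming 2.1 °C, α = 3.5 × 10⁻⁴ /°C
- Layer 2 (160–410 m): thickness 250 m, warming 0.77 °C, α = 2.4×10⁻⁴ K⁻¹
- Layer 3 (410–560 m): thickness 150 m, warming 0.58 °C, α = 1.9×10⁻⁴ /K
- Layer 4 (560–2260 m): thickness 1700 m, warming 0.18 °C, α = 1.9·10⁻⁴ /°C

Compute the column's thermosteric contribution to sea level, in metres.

0.24 m

0–160 m: 160 × 2.1 × 3.5×10⁻⁴ = 0.11760 m
Layer 2: 2.4×10⁻⁴ × 0.77 × 250 = 0.04620 m
0.58 × 150 × 1.9×10⁻⁴ = 0.01653 m
Layer 4: 0.18 × 1700 × 1.9×10⁻⁴ = 0.05814 m
Δh = 0.11760 + 0.04620 + 0.01653 + 0.05814 = 0.23847 m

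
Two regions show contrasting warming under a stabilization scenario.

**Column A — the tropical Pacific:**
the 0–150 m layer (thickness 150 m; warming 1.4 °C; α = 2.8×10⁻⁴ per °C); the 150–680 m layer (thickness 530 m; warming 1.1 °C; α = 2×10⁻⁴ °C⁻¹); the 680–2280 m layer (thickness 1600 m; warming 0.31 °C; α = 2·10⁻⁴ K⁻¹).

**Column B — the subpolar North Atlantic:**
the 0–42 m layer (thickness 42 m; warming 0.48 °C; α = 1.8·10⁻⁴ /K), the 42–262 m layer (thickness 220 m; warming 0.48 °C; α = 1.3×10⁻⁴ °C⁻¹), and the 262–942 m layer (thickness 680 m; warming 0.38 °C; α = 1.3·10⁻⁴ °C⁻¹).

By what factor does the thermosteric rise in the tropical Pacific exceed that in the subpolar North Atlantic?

≈ 5.4×

A Layer 1: 2.8×10⁻⁴ × 1.4 × 150 = 0.05880 m
A 1.1 × 530 × 2×10⁻⁴ = 0.11660 m
A Layer 3: 2×10⁻⁴ × 0.31 × 1600 = 0.09920 m
A total: 0.27460 m
B 0–42 m: 0.48 × 1.8×10⁻⁴ × 42 = 0.0036288 m
B 0.48 × 1.3×10⁻⁴ × 220 = 0.013728 m
B Layer 3: 0.38 × 680 × 1.3×10⁻⁴ = 0.033592 m
B total: 0.0509488 m
Ratio: 0.27460 / 0.0509488 ≈ 5.390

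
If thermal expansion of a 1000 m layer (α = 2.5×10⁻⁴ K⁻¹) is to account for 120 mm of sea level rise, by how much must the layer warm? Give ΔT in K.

ΔT ≈ 0.480 K

ΔT = Δh/(αH) = 0.12 / (2.5×10⁻⁴ × 1000) = 0.4800 K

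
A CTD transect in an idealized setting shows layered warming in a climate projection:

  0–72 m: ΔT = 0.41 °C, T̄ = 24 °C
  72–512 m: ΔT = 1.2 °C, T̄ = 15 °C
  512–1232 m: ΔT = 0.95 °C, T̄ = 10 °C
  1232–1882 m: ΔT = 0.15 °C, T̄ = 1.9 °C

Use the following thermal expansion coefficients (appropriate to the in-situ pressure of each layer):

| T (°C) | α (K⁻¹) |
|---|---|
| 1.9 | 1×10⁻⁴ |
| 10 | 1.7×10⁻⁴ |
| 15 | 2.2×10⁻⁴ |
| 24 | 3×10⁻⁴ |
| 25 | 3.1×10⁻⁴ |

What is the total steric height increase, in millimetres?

Δh ≈ 250 mm

Layer 1 at 24 °C → α = 3×10⁻⁴ K⁻¹
Layer 2 at 15 °C → α = 2.2×10⁻⁴ K⁻¹
Layer 3 at 10 °C → α = 1.7×10⁻⁴ K⁻¹
Layer 4 at 1.9 °C → α = 1×10⁻⁴ K⁻¹
72 × 0.41 × 3×10⁻⁴ = 0.008856 m
72–512 m: 2.2×10⁻⁴ × 440 × 1.2 = 0.11616 m
512–1232 m: 1.7×10⁻⁴ × 720 × 0.95 = 0.11628 m
1232–1882 m: 1×10⁻⁴ × 0.15 × 650 = 0.00975 m
Δh = 0.008856 + 0.11616 + 0.11628 + 0.00975 = 0.251046 m ≈ 250 mm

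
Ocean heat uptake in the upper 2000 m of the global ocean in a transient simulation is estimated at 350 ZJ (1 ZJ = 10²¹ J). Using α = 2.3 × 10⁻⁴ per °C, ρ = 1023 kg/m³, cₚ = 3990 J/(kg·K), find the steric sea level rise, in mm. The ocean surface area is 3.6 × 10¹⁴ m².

about 55 mm

Per unit area: Q = 350×10²¹ / (3.6×10¹⁴) ≈ 9.722×10⁸ J/m²
Δh = αQ/(ρcₚ) = 2.3×10⁻⁴ × 9.722×10⁸ / (1023 × 3990) ≈ 0.054782 m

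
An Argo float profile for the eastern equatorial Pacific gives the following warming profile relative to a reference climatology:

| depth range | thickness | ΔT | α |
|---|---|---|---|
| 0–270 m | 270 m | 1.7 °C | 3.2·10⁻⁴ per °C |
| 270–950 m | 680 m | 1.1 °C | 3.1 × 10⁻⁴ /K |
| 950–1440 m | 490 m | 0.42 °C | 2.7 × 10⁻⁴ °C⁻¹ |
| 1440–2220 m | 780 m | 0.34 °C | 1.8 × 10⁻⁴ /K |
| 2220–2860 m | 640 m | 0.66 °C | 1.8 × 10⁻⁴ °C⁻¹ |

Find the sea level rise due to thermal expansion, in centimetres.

Δh = 55.8 cm

Layer 1: 1.7 × 270 × 3.2×10⁻⁴ = 0.14688 m
1.1 × 680 × 3.1×10⁻⁴ = 0.23188 m
950–1440 m: 490 × 0.42 × 2.7×10⁻⁴ = 0.055566 m
Layer 4: 780 × 0.34 × 1.8×10⁻⁴ = 0.047736 m
2220–2860 m: 1.8×10⁻⁴ × 0.66 × 640 = 0.076032 m
Δh = 0.14688 + 0.23188 + 0.055566 + 0.047736 + 0.076032 = 0.558094 m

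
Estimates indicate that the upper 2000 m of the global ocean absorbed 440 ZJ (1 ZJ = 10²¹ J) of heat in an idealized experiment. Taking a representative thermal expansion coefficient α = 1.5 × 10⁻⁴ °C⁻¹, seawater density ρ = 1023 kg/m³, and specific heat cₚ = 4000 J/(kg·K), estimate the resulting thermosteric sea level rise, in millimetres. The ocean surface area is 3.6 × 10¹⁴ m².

Δh ≈ 45 mm

Per unit area: Q = 440×10²¹ / (3.6×10¹⁴) ≈ 1.222×10⁹ J/m²
Δh = αQ/(ρcₚ) = 1.5×10⁻⁴ × 1.222×10⁹ / (1023 × 4000) ≈ 0.044795 m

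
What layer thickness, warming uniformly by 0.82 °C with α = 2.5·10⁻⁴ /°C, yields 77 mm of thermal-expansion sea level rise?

H = Δh/(αΔT) = 0.077 / (2.5×10⁻⁴ × 0.82) ≈ 375.6 m

H ≈ 380 m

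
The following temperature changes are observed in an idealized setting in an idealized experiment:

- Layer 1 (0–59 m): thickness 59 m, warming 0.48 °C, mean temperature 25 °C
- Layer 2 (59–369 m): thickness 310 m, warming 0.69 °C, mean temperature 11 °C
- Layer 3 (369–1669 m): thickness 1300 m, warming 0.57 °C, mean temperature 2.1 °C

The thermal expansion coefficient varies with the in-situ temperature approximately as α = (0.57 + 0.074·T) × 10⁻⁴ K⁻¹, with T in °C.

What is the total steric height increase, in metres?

Layer 1: α = (0.57 + 0.074×25)×10⁻⁴ = 2.42×10⁻⁴ K⁻¹
Layer 2: α = (0.57 + 0.074×11)×10⁻⁴ = 1.384×10⁻⁴ K⁻¹
Layer 3: α = (0.57 + 0.074×2.1)×10⁻⁴ = 0.7254×10⁻⁴ K⁻¹
Layer 1: 2.42×10⁻⁴ × 59 × 0.48 = 0.00685344 m
310 × 0.69 × 1.384×10⁻⁴ = 0.02960376 m
1300 × 0.57 × 0.7254×10⁻⁴ = 0.05375214 m
Δh = 0.00685344 + 0.02960376 + 0.05375214 = 0.09020934 m ≈ 0.090 m

about 0.090 m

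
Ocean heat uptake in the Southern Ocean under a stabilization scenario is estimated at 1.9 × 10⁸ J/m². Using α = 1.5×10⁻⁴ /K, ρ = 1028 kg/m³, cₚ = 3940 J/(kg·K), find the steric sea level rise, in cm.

Δh = αQ/(ρcₚ) = 1.5×10⁻⁴ × 1.9×10⁸ / (1028 × 3940) ≈ 0.0070365 m

Δh = 0.704 cm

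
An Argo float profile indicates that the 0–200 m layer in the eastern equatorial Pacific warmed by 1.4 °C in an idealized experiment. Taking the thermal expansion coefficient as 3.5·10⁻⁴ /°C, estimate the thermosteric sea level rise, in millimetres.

Δh = αΔT·H = 3.5×10⁻⁴ × 1.4 × 200 = 0.09800 m

about 98 mm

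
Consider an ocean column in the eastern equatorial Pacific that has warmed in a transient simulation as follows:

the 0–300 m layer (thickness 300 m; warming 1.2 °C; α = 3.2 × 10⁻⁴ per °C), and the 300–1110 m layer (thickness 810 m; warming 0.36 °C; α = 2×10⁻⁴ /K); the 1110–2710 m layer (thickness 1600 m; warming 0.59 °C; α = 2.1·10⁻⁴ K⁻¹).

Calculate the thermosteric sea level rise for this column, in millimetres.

1.2 × 300 × 3.2×10⁻⁴ = 0.11520 m
Layer 2: 810 × 2×10⁻⁴ × 0.36 = 0.05832 m
Layer 3: 0.59 × 2.1×10⁻⁴ × 1600 = 0.19824 m
Δh = 0.11520 + 0.05832 + 0.19824 = 0.37176 m

Δh = 370 mm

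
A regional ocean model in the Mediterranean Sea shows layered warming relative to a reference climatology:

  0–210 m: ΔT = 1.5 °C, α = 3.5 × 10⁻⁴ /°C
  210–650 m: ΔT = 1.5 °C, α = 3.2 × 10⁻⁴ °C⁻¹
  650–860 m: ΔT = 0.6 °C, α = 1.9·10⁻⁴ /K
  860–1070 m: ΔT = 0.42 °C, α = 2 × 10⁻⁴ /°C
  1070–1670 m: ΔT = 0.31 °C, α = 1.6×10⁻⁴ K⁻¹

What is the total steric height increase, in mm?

3.5×10⁻⁴ × 210 × 1.5 = 0.11025 m
440 × 3.2×10⁻⁴ × 1.5 = 0.21120 m
210 × 0.6 × 1.9×10⁻⁴ = 0.02394 m
Layer 4: 2×10⁻⁴ × 210 × 0.42 = 0.01764 m
1070–1670 m: 1.6×10⁻⁴ × 0.31 × 600 = 0.02976 m
Δh = 0.11025 + 0.21120 + 0.02394 + 0.01764 + 0.02976 = 0.39279 m

Δh = 390 mm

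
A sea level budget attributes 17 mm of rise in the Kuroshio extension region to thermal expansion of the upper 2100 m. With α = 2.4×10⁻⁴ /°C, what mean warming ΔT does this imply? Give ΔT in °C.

ΔT = Δh/(αH) = 0.017 / (2.4×10⁻⁴ × 2100) ≈ 0.03373 °C

about 0.0337 °C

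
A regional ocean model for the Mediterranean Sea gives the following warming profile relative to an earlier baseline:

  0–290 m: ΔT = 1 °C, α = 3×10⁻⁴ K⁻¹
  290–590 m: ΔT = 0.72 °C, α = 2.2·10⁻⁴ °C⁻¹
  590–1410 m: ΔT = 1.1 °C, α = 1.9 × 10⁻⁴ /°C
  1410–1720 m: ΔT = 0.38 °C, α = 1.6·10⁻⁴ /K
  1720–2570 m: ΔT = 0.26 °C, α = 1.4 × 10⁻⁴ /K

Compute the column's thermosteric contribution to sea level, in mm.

3×10⁻⁴ × 290 × 1 = 0.08700 m
Layer 2: 0.72 × 2.2×10⁻⁴ × 300 = 0.04752 m
Layer 3: 820 × 1.1 × 1.9×10⁻⁴ = 0.17138 m
Layer 4: 0.38 × 310 × 1.6×10⁻⁴ = 0.018848 m
Layer 5: 0.26 × 850 × 1.4×10⁻⁴ = 0.03094 m
Δh = 0.08700 + 0.04752 + 0.17138 + 0.018848 + 0.03094 = 0.355688 m ≈ 356 mm

Δh ≈ 356 mm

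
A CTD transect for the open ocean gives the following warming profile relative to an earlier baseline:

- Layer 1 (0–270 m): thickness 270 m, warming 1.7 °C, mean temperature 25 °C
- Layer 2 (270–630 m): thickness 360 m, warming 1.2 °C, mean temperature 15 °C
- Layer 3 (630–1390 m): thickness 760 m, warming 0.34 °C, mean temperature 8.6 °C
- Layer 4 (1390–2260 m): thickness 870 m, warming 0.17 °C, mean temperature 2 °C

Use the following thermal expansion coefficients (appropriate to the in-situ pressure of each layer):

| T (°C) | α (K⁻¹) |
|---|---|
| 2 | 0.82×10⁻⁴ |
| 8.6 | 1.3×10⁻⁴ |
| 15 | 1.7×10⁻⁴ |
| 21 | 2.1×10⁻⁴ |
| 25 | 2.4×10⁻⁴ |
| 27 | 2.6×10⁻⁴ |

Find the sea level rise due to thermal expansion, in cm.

Layer 1 at 25 °C → α = 2.4×10⁻⁴ K⁻¹
Layer 2 at 15 °C → α = 1.7×10⁻⁴ K⁻¹
Layer 3 at 8.6 °C → α = 1.3×10⁻⁴ K⁻¹
Layer 4 at 2 °C → α = 0.82×10⁻⁴ K⁻¹
0–270 m: 1.7 × 2.4×10⁻⁴ × 270 = 0.11016 m
360 × 1.7×10⁻⁴ × 1.2 = 0.07344 m
760 × 1.3×10⁻⁴ × 0.34 = 0.033592 m
1390–2260 m: 870 × 0.17 × 0.82×10⁻⁴ = 0.0121278 m
Δh = 0.11016 + 0.07344 + 0.033592 + 0.0121278 = 0.2293198 m ≈ 22.9 cm

about 22.9 cm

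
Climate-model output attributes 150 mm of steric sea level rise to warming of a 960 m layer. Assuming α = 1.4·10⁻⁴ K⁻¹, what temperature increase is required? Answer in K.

ΔT = Δh/(αH) = 0.15 / (1.4×10⁻⁴ × 960) ≈ 1.116 K

1.1 K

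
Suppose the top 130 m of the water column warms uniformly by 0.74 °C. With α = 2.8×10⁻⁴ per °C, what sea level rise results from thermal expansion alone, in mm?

Δh ≈ 26.9 mm

Δh = αΔT·H = 2.8×10⁻⁴ × 0.74 × 130 = 0.026936 m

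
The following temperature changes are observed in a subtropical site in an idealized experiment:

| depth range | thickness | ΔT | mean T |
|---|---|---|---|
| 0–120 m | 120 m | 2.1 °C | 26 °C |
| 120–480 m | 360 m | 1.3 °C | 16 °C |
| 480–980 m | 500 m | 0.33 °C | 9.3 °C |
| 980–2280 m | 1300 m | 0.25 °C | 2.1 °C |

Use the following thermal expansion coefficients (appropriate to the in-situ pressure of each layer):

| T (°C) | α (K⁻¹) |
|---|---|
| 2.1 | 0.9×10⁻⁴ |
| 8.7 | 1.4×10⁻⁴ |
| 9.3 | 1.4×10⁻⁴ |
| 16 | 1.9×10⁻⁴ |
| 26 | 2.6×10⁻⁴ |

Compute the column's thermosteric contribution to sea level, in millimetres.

Δh = 207 mm

Layer 1 at 26 °C → α = 2.6×10⁻⁴ K⁻¹
Layer 2 at 16 °C → α = 1.9×10⁻⁴ K⁻¹
Layer 3 at 9.3 °C → α = 1.4×10⁻⁴ K⁻¹
Layer 4 at 2.1 °C → α = 0.9×10⁻⁴ K⁻¹
0–120 m: 2.6×10⁻⁴ × 2.1 × 120 = 0.06552 m
1.9×10⁻⁴ × 1.3 × 360 = 0.08892 m
500 × 1.4×10⁻⁴ × 0.33 = 0.02310 m
1300 × 0.25 × 0.9×10⁻⁴ = 0.02925 m
Δh = 0.06552 + 0.08892 + 0.02310 + 0.02925 = 0.20679 m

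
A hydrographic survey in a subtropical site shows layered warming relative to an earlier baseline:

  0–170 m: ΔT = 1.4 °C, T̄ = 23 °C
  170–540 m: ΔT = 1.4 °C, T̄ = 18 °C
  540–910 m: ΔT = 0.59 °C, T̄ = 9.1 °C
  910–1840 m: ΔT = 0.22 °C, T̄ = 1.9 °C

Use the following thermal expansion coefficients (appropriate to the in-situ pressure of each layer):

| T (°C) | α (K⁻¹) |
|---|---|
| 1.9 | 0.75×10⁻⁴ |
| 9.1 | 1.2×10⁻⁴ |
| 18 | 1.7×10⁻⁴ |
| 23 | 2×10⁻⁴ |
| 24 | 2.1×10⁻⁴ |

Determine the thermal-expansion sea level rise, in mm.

Layer 1 at 23 °C → α = 2×10⁻⁴ K⁻¹
Layer 2 at 18 °C → α = 1.7×10⁻⁴ K⁻¹
Layer 3 at 9.1 °C → α = 1.2×10⁻⁴ K⁻¹
Layer 4 at 1.9 °C → α = 0.75×10⁻⁴ K⁻¹
1.4 × 2×10⁻⁴ × 170 = 0.04760 m
Layer 2: 1.4 × 1.7×10⁻⁴ × 370 = 0.08806 m
0.59 × 1.2×10⁻⁴ × 370 = 0.026196 m
0.22 × 930 × 0.75×10⁻⁴ = 0.015345 m
Δh = 0.04760 + 0.08806 + 0.026196 + 0.015345 = 0.177201 m ≈ 180 mm

180 mm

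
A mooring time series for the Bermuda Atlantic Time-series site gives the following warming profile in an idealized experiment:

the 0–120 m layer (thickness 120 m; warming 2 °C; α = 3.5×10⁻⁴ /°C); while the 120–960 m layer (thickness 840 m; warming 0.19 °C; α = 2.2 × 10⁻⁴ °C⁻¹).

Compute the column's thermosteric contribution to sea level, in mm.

Δh ≈ 119 mm

3.5×10⁻⁴ × 2 × 120 = 0.08400 m
Layer 2: 2.2×10⁻⁴ × 0.19 × 840 = 0.035112 m
Δh = 0.08400 + 0.035112 = 0.119112 m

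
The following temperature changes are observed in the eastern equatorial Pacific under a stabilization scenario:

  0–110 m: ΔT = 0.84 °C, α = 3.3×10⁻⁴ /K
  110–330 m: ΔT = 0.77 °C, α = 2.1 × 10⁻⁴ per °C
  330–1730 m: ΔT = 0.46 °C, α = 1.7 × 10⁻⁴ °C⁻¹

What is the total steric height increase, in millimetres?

176 mm of thermosteric rise

0–110 m: 110 × 3.3×10⁻⁴ × 0.84 = 0.030492 m
220 × 0.77 × 2.1×10⁻⁴ = 0.035574 m
Layer 3: 1400 × 1.7×10⁻⁴ × 0.46 = 0.10948 m
Δh = 0.030492 + 0.035574 + 0.10948 = 0.175546 m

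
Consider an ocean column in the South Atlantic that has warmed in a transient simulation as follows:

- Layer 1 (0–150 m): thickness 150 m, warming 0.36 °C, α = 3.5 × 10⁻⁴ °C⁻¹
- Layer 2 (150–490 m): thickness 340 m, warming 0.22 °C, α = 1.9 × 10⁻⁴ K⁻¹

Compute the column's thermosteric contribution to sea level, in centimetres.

3.5×10⁻⁴ × 150 × 0.36 = 0.01890 m
Layer 2: 340 × 0.22 × 1.9×10⁻⁴ = 0.014212 m
Δh = 0.01890 + 0.014212 = 0.033112 m ≈ 3.3 cm

about 3.3 cm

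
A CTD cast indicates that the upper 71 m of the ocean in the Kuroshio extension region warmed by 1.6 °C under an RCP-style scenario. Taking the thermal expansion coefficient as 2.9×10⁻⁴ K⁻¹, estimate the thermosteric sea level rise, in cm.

3.3 cm

Δh = αΔT·H = 2.9×10⁻⁴ × 1.6 × 71 = 0.032944 m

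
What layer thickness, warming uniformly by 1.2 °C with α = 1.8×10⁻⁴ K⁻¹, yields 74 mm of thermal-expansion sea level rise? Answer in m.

H = Δh/(αΔT) = 0.074 / (1.8×10⁻⁴ × 1.2) ≈ 342.6 m

about 343 m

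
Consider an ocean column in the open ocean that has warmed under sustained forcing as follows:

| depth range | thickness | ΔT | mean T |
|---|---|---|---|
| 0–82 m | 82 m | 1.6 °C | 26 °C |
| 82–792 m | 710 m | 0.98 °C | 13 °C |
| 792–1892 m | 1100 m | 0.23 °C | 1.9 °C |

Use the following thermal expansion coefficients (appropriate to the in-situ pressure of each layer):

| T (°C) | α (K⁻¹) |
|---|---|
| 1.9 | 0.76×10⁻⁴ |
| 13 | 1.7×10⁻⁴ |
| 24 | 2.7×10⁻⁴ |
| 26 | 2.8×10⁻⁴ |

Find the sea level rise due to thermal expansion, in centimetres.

17 cm

Layer 1 at 26 °C → α = 2.8×10⁻⁴ K⁻¹
Layer 2 at 13 °C → α = 1.7×10⁻⁴ K⁻¹
Layer 3 at 1.9 °C → α = 0.76×10⁻⁴ K⁻¹
2.8×10⁻⁴ × 1.6 × 82 = 0.036736 m
82–792 m: 710 × 0.98 × 1.7×10⁻⁴ = 0.118286 m
Layer 3: 0.23 × 1100 × 0.76×10⁻⁴ = 0.019228 m
Δh = 0.036736 + 0.118286 + 0.019228 = 0.17425 m ≈ 17 cm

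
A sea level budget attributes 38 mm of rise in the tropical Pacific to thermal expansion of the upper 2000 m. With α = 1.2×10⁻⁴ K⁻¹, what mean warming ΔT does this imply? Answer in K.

0.158 K

ΔT = Δh/(αH) = 0.038 / (1.2×10⁻⁴ × 2000) ≈ 0.1583 K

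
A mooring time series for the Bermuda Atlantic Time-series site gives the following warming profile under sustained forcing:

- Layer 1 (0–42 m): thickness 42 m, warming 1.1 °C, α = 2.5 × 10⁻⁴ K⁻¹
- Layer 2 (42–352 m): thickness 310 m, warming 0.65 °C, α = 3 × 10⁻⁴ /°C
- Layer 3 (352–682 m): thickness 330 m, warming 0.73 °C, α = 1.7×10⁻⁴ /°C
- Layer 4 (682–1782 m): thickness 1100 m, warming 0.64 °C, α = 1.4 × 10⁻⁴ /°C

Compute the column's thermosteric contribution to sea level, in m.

Δh ≈ 0.212 m

0–42 m: 42 × 1.1 × 2.5×10⁻⁴ = 0.01155 m
3×10⁻⁴ × 0.65 × 310 = 0.06045 m
352–682 m: 0.73 × 1.7×10⁻⁴ × 330 = 0.040953 m
Layer 4: 1100 × 0.64 × 1.4×10⁻⁴ = 0.09856 m
Δh = 0.01155 + 0.06045 + 0.040953 + 0.09856 = 0.211513 m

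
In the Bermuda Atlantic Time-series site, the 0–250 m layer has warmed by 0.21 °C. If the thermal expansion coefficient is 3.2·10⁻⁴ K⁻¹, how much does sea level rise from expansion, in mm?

17 mm of thermosteric rise

Δh = αΔT·H = 3.2×10⁻⁴ × 0.21 × 250 = 0.01680 m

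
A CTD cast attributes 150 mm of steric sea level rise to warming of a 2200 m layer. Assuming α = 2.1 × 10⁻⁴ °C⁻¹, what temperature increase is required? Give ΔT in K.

ΔT ≈ 0.325 K

ΔT = Δh/(αH) = 0.15 / (2.1×10⁻⁴ × 2200) ≈ 0.3247 K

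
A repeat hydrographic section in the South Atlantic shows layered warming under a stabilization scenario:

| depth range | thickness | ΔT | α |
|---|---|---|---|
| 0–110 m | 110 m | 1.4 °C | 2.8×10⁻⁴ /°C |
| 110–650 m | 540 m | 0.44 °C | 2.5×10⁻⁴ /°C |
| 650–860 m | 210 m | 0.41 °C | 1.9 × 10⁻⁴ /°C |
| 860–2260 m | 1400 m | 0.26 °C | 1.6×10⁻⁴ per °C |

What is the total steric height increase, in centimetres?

2.8×10⁻⁴ × 110 × 1.4 = 0.04312 m
Layer 2: 0.44 × 2.5×10⁻⁴ × 540 = 0.05940 m
650–860 m: 210 × 1.9×10⁻⁴ × 0.41 = 0.016359 m
1.6×10⁻⁴ × 0.26 × 1400 = 0.05824 m
Δh = 0.04312 + 0.05940 + 0.016359 + 0.05824 = 0.177119 m

17.7 cm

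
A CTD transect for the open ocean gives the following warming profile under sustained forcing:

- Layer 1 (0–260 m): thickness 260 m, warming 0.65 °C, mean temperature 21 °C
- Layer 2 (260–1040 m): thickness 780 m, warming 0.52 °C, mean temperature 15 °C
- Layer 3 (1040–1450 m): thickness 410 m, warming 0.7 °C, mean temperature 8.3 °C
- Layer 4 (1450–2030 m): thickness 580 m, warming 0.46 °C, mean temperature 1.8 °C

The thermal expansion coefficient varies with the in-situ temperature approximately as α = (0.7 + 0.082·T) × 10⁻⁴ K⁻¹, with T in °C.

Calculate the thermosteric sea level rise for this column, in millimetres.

Layer 1: α = (0.7 + 0.082×21)×10⁻⁴ = 2.422×10⁻⁴ K⁻¹
Layer 2: α = (0.7 + 0.082×15)×10⁻⁴ = 1.93×10⁻⁴ K⁻¹
Layer 3: α = (0.7 + 0.082×8.3)×10⁻⁴ = 1.3806×10⁻⁴ K⁻¹
Layer 4: α = (0.7 + 0.082×1.8)×10⁻⁴ = 0.8476×10⁻⁴ K⁻¹
Layer 1: 2.422×10⁻⁴ × 0.65 × 260 = 0.0409318 m
0.52 × 1.93×10⁻⁴ × 780 = 0.0782808 m
0.7 × 1.3806×10⁻⁴ × 410 = 0.03962322 m
Layer 4: 0.8476×10⁻⁴ × 580 × 0.46 = 0.022613968 m
Δh = 0.0409318 + 0.0782808 + 0.03962322 + 0.022613968 = 0.181449788 m ≈ 181 mm

about 181 mm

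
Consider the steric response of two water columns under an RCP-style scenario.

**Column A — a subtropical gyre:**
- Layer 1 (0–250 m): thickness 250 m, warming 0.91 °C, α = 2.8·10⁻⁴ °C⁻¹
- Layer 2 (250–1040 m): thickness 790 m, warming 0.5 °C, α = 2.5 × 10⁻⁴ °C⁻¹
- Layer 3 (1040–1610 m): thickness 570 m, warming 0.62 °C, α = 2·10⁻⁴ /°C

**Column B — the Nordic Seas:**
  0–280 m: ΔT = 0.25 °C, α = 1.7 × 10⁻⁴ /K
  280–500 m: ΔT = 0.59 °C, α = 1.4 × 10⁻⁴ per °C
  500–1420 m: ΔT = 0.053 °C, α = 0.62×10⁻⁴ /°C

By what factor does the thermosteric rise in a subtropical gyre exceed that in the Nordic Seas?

7.04

A 0–250 m: 2.8×10⁻⁴ × 0.91 × 250 = 0.06370 m
A Layer 2: 790 × 2.5×10⁻⁴ × 0.5 = 0.09875 m
A 1040–1610 m: 0.62 × 2×10⁻⁴ × 570 = 0.07068 m
A total: 0.23313 m
B Layer 1: 280 × 1.7×10⁻⁴ × 0.25 = 0.01190 m
B 0.59 × 220 × 1.4×10⁻⁴ = 0.018172 m
B 500–1420 m: 0.62×10⁻⁴ × 920 × 0.053 = 0.00302312 m
B total: 0.03309512 m
Ratio: 0.23313 / 0.03309512 ≈ 7.044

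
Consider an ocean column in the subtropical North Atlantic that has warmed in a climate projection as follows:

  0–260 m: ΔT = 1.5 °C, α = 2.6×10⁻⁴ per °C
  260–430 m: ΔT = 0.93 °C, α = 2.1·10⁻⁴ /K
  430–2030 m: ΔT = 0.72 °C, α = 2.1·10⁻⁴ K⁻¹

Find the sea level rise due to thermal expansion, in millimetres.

0–260 m: 2.6×10⁻⁴ × 260 × 1.5 = 0.10140 m
2.1×10⁻⁴ × 0.93 × 170 = 0.033201 m
Layer 3: 0.72 × 2.1×10⁻⁴ × 1600 = 0.24192 m
Δh = 0.10140 + 0.033201 + 0.24192 = 0.376521 m

Δh ≈ 380 mm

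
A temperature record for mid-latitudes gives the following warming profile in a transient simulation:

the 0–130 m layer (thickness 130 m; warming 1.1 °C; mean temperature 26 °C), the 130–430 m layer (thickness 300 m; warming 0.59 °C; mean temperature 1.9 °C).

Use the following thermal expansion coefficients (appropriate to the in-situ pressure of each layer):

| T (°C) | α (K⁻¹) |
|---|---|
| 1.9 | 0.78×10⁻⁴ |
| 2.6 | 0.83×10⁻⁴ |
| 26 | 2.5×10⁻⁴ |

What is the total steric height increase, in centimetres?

Layer 1 at 26 °C → α = 2.5×10⁻⁴ K⁻¹
Layer 2 at 1.9 °C → α = 0.78×10⁻⁴ K⁻¹
Layer 1: 1.1 × 2.5×10⁻⁴ × 130 = 0.03575 m
130–430 m: 0.59 × 300 × 0.78×10⁻⁴ = 0.013806 m
Δh = 0.03575 + 0.013806 = 0.049556 m ≈ 4.96 cm

4.96 cm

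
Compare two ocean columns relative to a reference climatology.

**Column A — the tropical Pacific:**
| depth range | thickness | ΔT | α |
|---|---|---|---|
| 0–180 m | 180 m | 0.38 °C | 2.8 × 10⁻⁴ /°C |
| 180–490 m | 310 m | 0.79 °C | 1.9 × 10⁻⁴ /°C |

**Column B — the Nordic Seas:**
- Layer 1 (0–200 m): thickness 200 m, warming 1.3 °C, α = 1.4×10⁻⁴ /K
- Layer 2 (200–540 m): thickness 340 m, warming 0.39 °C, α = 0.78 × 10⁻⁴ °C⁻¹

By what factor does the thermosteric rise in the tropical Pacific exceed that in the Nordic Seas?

≈ 1.4×

A 0–180 m: 180 × 0.38 × 2.8×10⁻⁴ = 0.019152 m
A 310 × 0.79 × 1.9×10⁻⁴ = 0.046531 m
A total: 0.065683 m
B 200 × 1.4×10⁻⁴ × 1.3 = 0.03640 m
B 200–540 m: 340 × 0.78×10⁻⁴ × 0.39 = 0.0103428 m
B total: 0.0467428 m
Ratio: 0.065683 / 0.0467428 ≈ 1.405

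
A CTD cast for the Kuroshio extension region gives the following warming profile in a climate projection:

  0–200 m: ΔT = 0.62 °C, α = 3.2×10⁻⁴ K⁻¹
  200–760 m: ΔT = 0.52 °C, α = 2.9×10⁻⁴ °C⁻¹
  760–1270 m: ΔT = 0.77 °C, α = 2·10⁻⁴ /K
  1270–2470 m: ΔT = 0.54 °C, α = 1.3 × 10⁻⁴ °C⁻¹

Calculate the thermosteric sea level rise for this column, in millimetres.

Δh ≈ 287 mm

0–200 m: 0.62 × 3.2×10⁻⁴ × 200 = 0.03968 m
200–760 m: 0.52 × 2.9×10⁻⁴ × 560 = 0.084448 m
760–1270 m: 510 × 0.77 × 2×10⁻⁴ = 0.07854 m
1200 × 0.54 × 1.3×10⁻⁴ = 0.08424 m
Δh = 0.03968 + 0.084448 + 0.07854 + 0.08424 = 0.286908 m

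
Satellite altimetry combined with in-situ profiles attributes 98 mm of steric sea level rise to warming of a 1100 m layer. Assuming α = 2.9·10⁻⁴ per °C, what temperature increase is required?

ΔT = Δh/(αH) = 0.098 / (2.9×10⁻⁴ × 1100) ≈ 0.3072 °C

ΔT ≈ 0.307 °C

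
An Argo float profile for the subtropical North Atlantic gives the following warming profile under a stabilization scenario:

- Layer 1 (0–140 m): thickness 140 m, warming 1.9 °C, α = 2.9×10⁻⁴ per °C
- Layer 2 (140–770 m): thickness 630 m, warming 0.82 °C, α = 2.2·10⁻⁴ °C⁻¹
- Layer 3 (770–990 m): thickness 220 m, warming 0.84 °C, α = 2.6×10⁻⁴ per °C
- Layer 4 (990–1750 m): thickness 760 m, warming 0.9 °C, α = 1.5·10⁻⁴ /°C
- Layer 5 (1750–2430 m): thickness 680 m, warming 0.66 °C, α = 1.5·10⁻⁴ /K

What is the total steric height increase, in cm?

140 × 2.9×10⁻⁴ × 1.9 = 0.07714 m
140–770 m: 2.2×10⁻⁴ × 0.82 × 630 = 0.113652 m
2.6×10⁻⁴ × 220 × 0.84 = 0.048048 m
0.9 × 760 × 1.5×10⁻⁴ = 0.10260 m
Layer 5: 0.66 × 680 × 1.5×10⁻⁴ = 0.06732 m
Δh = 0.07714 + 0.113652 + 0.048048 + 0.10260 + 0.06732 = 0.40876 m

Δh ≈ 40.9 cm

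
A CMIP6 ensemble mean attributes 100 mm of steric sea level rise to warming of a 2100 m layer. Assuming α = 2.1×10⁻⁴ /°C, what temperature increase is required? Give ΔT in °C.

ΔT = Δh/(αH) = 0.1 / (2.1×10⁻⁴ × 2100) ≈ 0.2268 °C

ΔT ≈ 0.227 °C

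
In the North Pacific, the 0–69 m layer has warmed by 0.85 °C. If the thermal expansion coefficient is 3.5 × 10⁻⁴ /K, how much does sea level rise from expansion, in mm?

20.5 mm of thermosteric rise

Δh = αΔT·H = 3.5×10⁻⁴ × 0.85 × 69 = 0.0205275 m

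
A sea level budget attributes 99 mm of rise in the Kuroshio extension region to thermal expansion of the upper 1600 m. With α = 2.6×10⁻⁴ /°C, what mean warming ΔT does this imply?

ΔT = Δh/(αH) = 0.099 / (2.6×10⁻⁴ × 1600) ≈ 0.2380 K

ΔT ≈ 0.238 K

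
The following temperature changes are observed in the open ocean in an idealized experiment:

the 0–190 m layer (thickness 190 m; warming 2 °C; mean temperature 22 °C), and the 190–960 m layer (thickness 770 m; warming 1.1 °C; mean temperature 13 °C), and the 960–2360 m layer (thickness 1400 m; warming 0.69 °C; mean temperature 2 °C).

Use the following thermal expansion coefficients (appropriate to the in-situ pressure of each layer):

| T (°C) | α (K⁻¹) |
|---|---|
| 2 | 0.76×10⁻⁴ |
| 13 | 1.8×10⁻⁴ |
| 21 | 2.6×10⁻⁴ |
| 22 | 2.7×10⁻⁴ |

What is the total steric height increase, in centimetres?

Layer 1 at 22 °C → α = 2.7×10⁻⁴ K⁻¹
Layer 2 at 13 °C → α = 1.8×10⁻⁴ K⁻¹
Layer 3 at 2 °C → α = 0.76×10⁻⁴ K⁻¹
Layer 1: 2 × 2.7×10⁻⁴ × 190 = 0.10260 m
Layer 2: 1.1 × 770 × 1.8×10⁻⁴ = 0.15246 m
Layer 3: 0.76×10⁻⁴ × 0.69 × 1400 = 0.073416 m
Δh = 0.10260 + 0.15246 + 0.073416 = 0.328476 m

Δh ≈ 33 cm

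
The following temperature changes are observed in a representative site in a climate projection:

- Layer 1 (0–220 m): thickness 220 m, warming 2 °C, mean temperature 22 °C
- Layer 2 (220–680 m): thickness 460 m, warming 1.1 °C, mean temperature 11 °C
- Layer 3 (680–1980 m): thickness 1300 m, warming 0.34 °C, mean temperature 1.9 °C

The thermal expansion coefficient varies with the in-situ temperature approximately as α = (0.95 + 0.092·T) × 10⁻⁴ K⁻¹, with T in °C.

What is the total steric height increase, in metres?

Layer 1: α = (0.95 + 0.092×22)×10⁻⁴ = 2.974×10⁻⁴ K⁻¹
Layer 2: α = (0.95 + 0.092×11)×10⁻⁴ = 1.962×10⁻⁴ K⁻¹
Layer 3: α = (0.95 + 0.092×1.9)×10⁻⁴ = 1.1248×10⁻⁴ K⁻¹
Layer 1: 2 × 220 × 2.974×10⁻⁴ = 0.130856 m
220–680 m: 1.962×10⁻⁴ × 1.1 × 460 = 0.0992772 m
680–1980 m: 1.1248×10⁻⁴ × 1300 × 0.34 = 0.04971616 m
Δh = 0.130856 + 0.0992772 + 0.04971616 = 0.27984936 m ≈ 0.280 m

0.280 m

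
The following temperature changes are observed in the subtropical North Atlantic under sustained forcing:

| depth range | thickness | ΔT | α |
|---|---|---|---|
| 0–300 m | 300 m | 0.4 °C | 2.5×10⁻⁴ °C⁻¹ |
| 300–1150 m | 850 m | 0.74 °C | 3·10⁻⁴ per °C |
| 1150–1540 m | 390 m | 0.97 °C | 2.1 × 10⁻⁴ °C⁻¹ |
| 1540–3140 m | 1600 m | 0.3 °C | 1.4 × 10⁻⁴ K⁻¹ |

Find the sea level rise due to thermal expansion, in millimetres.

Δh = 370 mm

300 × 2.5×10⁻⁴ × 0.4 = 0.03000 m
300–1150 m: 3×10⁻⁴ × 0.74 × 850 = 0.18870 m
1150–1540 m: 2.1×10⁻⁴ × 0.97 × 390 = 0.079443 m
1540–3140 m: 1.4×10⁻⁴ × 0.3 × 1600 = 0.06720 m
Δh = 0.03000 + 0.18870 + 0.079443 + 0.06720 = 0.365343 m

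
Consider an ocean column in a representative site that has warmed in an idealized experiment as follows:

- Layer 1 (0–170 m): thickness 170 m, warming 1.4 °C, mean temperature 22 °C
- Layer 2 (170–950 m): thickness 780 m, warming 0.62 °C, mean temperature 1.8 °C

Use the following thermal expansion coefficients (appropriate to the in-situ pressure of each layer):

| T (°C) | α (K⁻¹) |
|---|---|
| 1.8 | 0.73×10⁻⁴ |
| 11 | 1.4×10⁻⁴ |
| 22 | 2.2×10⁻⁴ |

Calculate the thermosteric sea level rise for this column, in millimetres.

about 87.7 mm

Layer 1 at 22 °C → α = 2.2×10⁻⁴ K⁻¹
Layer 2 at 1.8 °C → α = 0.73×10⁻⁴ K⁻¹
Layer 1: 2.2×10⁻⁴ × 1.4 × 170 = 0.05236 m
Layer 2: 0.73×10⁻⁴ × 0.62 × 780 = 0.0353028 m
Δh = 0.05236 + 0.0353028 = 0.0876628 m ≈ 87.7 mm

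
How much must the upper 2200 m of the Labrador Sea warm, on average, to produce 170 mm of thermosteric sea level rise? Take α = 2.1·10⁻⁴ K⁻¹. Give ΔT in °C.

ΔT = Δh/(αH) = 0.17 / (2.1×10⁻⁴ × 2200) ≈ 0.3680 °C

about 0.368 °C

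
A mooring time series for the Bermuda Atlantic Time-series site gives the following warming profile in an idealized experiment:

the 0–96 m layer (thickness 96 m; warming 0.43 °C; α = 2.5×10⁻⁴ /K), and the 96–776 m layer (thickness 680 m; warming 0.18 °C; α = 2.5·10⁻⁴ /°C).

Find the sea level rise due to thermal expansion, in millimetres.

0–96 m: 0.43 × 96 × 2.5×10⁻⁴ = 0.01032 m
96–776 m: 0.18 × 2.5×10⁻⁴ × 680 = 0.03060 m
Δh = 0.01032 + 0.03060 = 0.04092 m

about 41 mm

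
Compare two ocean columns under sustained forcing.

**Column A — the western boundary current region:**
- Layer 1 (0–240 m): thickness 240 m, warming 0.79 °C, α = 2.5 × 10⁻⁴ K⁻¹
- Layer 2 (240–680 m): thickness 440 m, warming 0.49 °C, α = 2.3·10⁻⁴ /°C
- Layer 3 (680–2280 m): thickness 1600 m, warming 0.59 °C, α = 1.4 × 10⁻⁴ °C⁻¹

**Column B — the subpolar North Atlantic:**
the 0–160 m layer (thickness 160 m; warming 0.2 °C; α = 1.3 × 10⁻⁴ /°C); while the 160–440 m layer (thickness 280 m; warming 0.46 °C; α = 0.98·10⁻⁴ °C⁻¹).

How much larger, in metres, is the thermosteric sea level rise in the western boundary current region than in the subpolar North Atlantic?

0.21 m

A 240 × 0.79 × 2.5×10⁻⁴ = 0.04740 m
A 440 × 2.3×10⁻⁴ × 0.49 = 0.049588 m
A 1.4×10⁻⁴ × 1600 × 0.59 = 0.13216 m
A total: 0.229148 m
B 0–160 m: 160 × 1.3×10⁻⁴ × 0.2 = 0.00416 m
B Layer 2: 0.46 × 280 × 0.98×10⁻⁴ = 0.0126224 m
B total: 0.0167824 m
Difference: 0.229148 − 0.0167824 = 0.2123656 m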